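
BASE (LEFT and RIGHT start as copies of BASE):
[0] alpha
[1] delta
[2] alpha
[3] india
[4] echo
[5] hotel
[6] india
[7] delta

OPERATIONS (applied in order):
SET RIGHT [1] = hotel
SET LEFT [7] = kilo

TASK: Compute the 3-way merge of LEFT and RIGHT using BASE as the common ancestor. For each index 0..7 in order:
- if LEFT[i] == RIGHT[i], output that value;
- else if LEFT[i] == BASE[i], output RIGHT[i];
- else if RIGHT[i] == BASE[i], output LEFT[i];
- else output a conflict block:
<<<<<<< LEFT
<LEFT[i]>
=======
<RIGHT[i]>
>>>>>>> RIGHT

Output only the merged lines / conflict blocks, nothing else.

Answer: alpha
hotel
alpha
india
echo
hotel
india
kilo

Derivation:
Final LEFT:  [alpha, delta, alpha, india, echo, hotel, india, kilo]
Final RIGHT: [alpha, hotel, alpha, india, echo, hotel, india, delta]
i=0: L=alpha R=alpha -> agree -> alpha
i=1: L=delta=BASE, R=hotel -> take RIGHT -> hotel
i=2: L=alpha R=alpha -> agree -> alpha
i=3: L=india R=india -> agree -> india
i=4: L=echo R=echo -> agree -> echo
i=5: L=hotel R=hotel -> agree -> hotel
i=6: L=india R=india -> agree -> india
i=7: L=kilo, R=delta=BASE -> take LEFT -> kilo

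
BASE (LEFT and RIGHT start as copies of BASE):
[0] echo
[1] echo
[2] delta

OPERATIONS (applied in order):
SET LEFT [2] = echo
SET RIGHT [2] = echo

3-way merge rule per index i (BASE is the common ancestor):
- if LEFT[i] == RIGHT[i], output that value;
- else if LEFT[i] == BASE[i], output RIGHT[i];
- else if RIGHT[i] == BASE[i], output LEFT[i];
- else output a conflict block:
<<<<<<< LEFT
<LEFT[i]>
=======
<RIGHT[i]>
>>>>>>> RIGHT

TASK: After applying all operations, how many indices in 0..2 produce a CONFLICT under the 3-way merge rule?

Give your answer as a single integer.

Final LEFT:  [echo, echo, echo]
Final RIGHT: [echo, echo, echo]
i=0: L=echo R=echo -> agree -> echo
i=1: L=echo R=echo -> agree -> echo
i=2: L=echo R=echo -> agree -> echo
Conflict count: 0

Answer: 0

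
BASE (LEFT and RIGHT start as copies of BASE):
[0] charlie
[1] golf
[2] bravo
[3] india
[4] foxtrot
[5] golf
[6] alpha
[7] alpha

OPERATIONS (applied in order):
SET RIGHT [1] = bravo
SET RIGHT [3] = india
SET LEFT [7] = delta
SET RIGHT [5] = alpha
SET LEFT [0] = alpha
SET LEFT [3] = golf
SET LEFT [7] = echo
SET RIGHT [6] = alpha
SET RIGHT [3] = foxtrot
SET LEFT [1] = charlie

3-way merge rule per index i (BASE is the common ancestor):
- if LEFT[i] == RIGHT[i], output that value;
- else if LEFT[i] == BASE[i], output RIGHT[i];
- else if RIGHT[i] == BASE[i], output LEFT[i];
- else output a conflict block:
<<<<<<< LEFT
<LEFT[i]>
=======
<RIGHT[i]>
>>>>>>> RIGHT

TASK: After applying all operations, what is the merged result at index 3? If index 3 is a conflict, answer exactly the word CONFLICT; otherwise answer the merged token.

Answer: CONFLICT

Derivation:
Final LEFT:  [alpha, charlie, bravo, golf, foxtrot, golf, alpha, echo]
Final RIGHT: [charlie, bravo, bravo, foxtrot, foxtrot, alpha, alpha, alpha]
i=0: L=alpha, R=charlie=BASE -> take LEFT -> alpha
i=1: BASE=golf L=charlie R=bravo all differ -> CONFLICT
i=2: L=bravo R=bravo -> agree -> bravo
i=3: BASE=india L=golf R=foxtrot all differ -> CONFLICT
i=4: L=foxtrot R=foxtrot -> agree -> foxtrot
i=5: L=golf=BASE, R=alpha -> take RIGHT -> alpha
i=6: L=alpha R=alpha -> agree -> alpha
i=7: L=echo, R=alpha=BASE -> take LEFT -> echo
Index 3 -> CONFLICT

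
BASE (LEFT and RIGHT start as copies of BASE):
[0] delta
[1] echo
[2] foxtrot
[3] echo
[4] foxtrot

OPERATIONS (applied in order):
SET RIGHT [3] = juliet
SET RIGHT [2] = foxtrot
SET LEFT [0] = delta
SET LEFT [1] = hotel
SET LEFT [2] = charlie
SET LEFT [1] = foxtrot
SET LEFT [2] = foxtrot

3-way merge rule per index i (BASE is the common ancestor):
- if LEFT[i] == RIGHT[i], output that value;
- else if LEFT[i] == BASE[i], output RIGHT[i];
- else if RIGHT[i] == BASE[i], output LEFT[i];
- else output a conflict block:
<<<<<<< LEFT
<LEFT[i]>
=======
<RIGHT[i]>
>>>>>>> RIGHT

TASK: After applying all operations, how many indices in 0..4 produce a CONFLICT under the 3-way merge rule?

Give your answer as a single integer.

Final LEFT:  [delta, foxtrot, foxtrot, echo, foxtrot]
Final RIGHT: [delta, echo, foxtrot, juliet, foxtrot]
i=0: L=delta R=delta -> agree -> delta
i=1: L=foxtrot, R=echo=BASE -> take LEFT -> foxtrot
i=2: L=foxtrot R=foxtrot -> agree -> foxtrot
i=3: L=echo=BASE, R=juliet -> take RIGHT -> juliet
i=4: L=foxtrot R=foxtrot -> agree -> foxtrot
Conflict count: 0

Answer: 0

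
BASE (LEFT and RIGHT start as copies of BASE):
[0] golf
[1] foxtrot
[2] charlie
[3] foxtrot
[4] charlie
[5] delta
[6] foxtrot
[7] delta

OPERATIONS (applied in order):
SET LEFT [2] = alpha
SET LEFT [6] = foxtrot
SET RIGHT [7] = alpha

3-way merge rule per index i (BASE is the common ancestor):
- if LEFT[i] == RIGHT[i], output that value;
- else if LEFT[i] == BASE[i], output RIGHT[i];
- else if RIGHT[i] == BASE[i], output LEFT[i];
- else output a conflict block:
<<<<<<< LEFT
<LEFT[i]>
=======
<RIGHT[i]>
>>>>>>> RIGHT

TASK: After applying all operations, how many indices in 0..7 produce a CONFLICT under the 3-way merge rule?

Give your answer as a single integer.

Final LEFT:  [golf, foxtrot, alpha, foxtrot, charlie, delta, foxtrot, delta]
Final RIGHT: [golf, foxtrot, charlie, foxtrot, charlie, delta, foxtrot, alpha]
i=0: L=golf R=golf -> agree -> golf
i=1: L=foxtrot R=foxtrot -> agree -> foxtrot
i=2: L=alpha, R=charlie=BASE -> take LEFT -> alpha
i=3: L=foxtrot R=foxtrot -> agree -> foxtrot
i=4: L=charlie R=charlie -> agree -> charlie
i=5: L=delta R=delta -> agree -> delta
i=6: L=foxtrot R=foxtrot -> agree -> foxtrot
i=7: L=delta=BASE, R=alpha -> take RIGHT -> alpha
Conflict count: 0

Answer: 0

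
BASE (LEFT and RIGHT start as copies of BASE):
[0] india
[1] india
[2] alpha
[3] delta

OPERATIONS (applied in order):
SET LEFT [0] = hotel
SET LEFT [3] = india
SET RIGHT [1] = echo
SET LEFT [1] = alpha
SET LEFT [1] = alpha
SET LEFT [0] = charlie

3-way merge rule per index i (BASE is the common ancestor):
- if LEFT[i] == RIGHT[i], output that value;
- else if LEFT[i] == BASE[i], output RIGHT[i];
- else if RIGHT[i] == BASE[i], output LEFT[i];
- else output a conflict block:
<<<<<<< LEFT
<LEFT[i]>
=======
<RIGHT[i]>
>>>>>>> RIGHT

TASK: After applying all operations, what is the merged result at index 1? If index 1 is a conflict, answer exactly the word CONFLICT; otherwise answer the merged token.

Answer: CONFLICT

Derivation:
Final LEFT:  [charlie, alpha, alpha, india]
Final RIGHT: [india, echo, alpha, delta]
i=0: L=charlie, R=india=BASE -> take LEFT -> charlie
i=1: BASE=india L=alpha R=echo all differ -> CONFLICT
i=2: L=alpha R=alpha -> agree -> alpha
i=3: L=india, R=delta=BASE -> take LEFT -> india
Index 1 -> CONFLICT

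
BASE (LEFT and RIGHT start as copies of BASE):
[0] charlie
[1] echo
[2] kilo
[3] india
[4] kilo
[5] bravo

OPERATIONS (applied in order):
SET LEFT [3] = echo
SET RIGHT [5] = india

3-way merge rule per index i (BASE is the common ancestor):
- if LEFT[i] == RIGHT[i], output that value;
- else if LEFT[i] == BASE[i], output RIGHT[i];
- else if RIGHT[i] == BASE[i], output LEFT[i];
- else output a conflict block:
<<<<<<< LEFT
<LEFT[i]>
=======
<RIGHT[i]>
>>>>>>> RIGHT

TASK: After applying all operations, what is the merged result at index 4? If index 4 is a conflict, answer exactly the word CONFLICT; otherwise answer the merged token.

Final LEFT:  [charlie, echo, kilo, echo, kilo, bravo]
Final RIGHT: [charlie, echo, kilo, india, kilo, india]
i=0: L=charlie R=charlie -> agree -> charlie
i=1: L=echo R=echo -> agree -> echo
i=2: L=kilo R=kilo -> agree -> kilo
i=3: L=echo, R=india=BASE -> take LEFT -> echo
i=4: L=kilo R=kilo -> agree -> kilo
i=5: L=bravo=BASE, R=india -> take RIGHT -> india
Index 4 -> kilo

Answer: kilo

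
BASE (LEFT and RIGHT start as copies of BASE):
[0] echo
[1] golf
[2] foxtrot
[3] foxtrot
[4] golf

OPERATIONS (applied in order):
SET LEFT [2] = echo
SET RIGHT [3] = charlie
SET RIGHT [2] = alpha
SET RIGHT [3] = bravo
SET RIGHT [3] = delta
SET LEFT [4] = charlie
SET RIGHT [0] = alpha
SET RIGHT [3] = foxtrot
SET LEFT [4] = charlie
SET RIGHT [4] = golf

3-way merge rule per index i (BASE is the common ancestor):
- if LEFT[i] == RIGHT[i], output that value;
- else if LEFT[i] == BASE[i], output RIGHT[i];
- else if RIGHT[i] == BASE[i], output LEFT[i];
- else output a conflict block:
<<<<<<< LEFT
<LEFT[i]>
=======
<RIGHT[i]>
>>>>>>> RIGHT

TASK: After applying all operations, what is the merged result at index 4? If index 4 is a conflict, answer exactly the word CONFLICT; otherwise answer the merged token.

Answer: charlie

Derivation:
Final LEFT:  [echo, golf, echo, foxtrot, charlie]
Final RIGHT: [alpha, golf, alpha, foxtrot, golf]
i=0: L=echo=BASE, R=alpha -> take RIGHT -> alpha
i=1: L=golf R=golf -> agree -> golf
i=2: BASE=foxtrot L=echo R=alpha all differ -> CONFLICT
i=3: L=foxtrot R=foxtrot -> agree -> foxtrot
i=4: L=charlie, R=golf=BASE -> take LEFT -> charlie
Index 4 -> charlie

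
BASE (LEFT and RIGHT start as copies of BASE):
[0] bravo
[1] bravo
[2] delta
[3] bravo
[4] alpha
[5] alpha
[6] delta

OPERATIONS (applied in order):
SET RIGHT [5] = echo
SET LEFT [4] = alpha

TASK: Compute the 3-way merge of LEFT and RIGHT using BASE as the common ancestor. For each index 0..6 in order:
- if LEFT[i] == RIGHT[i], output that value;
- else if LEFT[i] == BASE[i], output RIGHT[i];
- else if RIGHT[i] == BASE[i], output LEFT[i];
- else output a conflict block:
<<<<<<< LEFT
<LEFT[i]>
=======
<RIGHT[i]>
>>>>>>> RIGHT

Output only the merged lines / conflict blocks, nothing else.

Answer: bravo
bravo
delta
bravo
alpha
echo
delta

Derivation:
Final LEFT:  [bravo, bravo, delta, bravo, alpha, alpha, delta]
Final RIGHT: [bravo, bravo, delta, bravo, alpha, echo, delta]
i=0: L=bravo R=bravo -> agree -> bravo
i=1: L=bravo R=bravo -> agree -> bravo
i=2: L=delta R=delta -> agree -> delta
i=3: L=bravo R=bravo -> agree -> bravo
i=4: L=alpha R=alpha -> agree -> alpha
i=5: L=alpha=BASE, R=echo -> take RIGHT -> echo
i=6: L=delta R=delta -> agree -> delta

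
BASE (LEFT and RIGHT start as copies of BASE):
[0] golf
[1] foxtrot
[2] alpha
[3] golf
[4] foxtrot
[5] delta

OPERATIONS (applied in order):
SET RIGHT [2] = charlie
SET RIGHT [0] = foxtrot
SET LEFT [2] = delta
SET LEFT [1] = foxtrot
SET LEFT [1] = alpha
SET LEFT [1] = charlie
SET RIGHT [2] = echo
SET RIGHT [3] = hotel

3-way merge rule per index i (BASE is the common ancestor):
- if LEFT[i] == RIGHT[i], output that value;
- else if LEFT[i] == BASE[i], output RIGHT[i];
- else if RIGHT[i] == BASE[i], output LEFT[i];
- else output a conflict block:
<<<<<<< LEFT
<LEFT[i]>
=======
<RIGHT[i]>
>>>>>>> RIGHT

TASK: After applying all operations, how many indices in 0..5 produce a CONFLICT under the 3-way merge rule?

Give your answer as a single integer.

Answer: 1

Derivation:
Final LEFT:  [golf, charlie, delta, golf, foxtrot, delta]
Final RIGHT: [foxtrot, foxtrot, echo, hotel, foxtrot, delta]
i=0: L=golf=BASE, R=foxtrot -> take RIGHT -> foxtrot
i=1: L=charlie, R=foxtrot=BASE -> take LEFT -> charlie
i=2: BASE=alpha L=delta R=echo all differ -> CONFLICT
i=3: L=golf=BASE, R=hotel -> take RIGHT -> hotel
i=4: L=foxtrot R=foxtrot -> agree -> foxtrot
i=5: L=delta R=delta -> agree -> delta
Conflict count: 1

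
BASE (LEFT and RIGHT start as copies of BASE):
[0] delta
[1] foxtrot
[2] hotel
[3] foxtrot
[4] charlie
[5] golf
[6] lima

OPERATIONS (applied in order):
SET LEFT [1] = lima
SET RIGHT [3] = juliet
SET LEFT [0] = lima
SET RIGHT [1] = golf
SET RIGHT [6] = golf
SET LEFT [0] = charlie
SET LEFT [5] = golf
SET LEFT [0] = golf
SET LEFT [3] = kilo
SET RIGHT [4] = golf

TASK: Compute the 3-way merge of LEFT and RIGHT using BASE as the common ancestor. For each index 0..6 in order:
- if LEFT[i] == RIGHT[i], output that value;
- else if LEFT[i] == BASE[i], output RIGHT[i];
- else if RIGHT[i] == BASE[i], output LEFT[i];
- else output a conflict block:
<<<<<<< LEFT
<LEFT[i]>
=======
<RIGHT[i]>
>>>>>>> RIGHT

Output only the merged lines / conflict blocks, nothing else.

Final LEFT:  [golf, lima, hotel, kilo, charlie, golf, lima]
Final RIGHT: [delta, golf, hotel, juliet, golf, golf, golf]
i=0: L=golf, R=delta=BASE -> take LEFT -> golf
i=1: BASE=foxtrot L=lima R=golf all differ -> CONFLICT
i=2: L=hotel R=hotel -> agree -> hotel
i=3: BASE=foxtrot L=kilo R=juliet all differ -> CONFLICT
i=4: L=charlie=BASE, R=golf -> take RIGHT -> golf
i=5: L=golf R=golf -> agree -> golf
i=6: L=lima=BASE, R=golf -> take RIGHT -> golf

Answer: golf
<<<<<<< LEFT
lima
=======
golf
>>>>>>> RIGHT
hotel
<<<<<<< LEFT
kilo
=======
juliet
>>>>>>> RIGHT
golf
golf
golf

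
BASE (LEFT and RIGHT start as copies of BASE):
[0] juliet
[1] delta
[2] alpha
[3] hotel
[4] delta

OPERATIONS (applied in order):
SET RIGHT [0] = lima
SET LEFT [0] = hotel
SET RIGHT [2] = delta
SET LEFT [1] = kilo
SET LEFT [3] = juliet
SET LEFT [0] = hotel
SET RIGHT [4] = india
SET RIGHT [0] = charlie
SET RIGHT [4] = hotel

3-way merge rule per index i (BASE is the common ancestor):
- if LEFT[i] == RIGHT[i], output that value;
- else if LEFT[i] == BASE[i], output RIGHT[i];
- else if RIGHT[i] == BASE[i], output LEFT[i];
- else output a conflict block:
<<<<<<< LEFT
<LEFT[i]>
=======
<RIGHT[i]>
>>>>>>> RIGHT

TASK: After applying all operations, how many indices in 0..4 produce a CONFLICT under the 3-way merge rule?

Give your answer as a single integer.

Final LEFT:  [hotel, kilo, alpha, juliet, delta]
Final RIGHT: [charlie, delta, delta, hotel, hotel]
i=0: BASE=juliet L=hotel R=charlie all differ -> CONFLICT
i=1: L=kilo, R=delta=BASE -> take LEFT -> kilo
i=2: L=alpha=BASE, R=delta -> take RIGHT -> delta
i=3: L=juliet, R=hotel=BASE -> take LEFT -> juliet
i=4: L=delta=BASE, R=hotel -> take RIGHT -> hotel
Conflict count: 1

Answer: 1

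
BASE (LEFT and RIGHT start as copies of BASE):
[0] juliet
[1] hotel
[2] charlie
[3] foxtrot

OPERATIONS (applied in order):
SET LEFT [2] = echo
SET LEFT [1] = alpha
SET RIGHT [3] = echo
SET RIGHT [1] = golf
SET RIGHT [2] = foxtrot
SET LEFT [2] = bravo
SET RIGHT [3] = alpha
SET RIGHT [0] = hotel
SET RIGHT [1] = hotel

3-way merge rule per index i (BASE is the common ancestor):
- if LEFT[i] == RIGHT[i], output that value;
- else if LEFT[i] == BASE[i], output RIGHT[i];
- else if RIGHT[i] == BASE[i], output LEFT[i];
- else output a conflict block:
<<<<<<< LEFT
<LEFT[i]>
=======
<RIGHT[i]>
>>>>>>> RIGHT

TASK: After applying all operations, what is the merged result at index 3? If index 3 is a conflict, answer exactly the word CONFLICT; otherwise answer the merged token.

Answer: alpha

Derivation:
Final LEFT:  [juliet, alpha, bravo, foxtrot]
Final RIGHT: [hotel, hotel, foxtrot, alpha]
i=0: L=juliet=BASE, R=hotel -> take RIGHT -> hotel
i=1: L=alpha, R=hotel=BASE -> take LEFT -> alpha
i=2: BASE=charlie L=bravo R=foxtrot all differ -> CONFLICT
i=3: L=foxtrot=BASE, R=alpha -> take RIGHT -> alpha
Index 3 -> alpha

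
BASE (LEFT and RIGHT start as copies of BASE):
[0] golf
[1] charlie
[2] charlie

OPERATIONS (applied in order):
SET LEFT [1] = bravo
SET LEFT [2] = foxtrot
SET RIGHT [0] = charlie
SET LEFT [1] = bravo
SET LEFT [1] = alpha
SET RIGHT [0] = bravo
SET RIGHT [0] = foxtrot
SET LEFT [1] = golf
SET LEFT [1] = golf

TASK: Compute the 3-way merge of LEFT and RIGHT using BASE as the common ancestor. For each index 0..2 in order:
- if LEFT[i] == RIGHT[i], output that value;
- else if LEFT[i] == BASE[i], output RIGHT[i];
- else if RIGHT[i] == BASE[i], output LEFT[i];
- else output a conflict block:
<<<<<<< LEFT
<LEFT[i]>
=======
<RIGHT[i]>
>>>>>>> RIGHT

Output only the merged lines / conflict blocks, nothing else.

Answer: foxtrot
golf
foxtrot

Derivation:
Final LEFT:  [golf, golf, foxtrot]
Final RIGHT: [foxtrot, charlie, charlie]
i=0: L=golf=BASE, R=foxtrot -> take RIGHT -> foxtrot
i=1: L=golf, R=charlie=BASE -> take LEFT -> golf
i=2: L=foxtrot, R=charlie=BASE -> take LEFT -> foxtrot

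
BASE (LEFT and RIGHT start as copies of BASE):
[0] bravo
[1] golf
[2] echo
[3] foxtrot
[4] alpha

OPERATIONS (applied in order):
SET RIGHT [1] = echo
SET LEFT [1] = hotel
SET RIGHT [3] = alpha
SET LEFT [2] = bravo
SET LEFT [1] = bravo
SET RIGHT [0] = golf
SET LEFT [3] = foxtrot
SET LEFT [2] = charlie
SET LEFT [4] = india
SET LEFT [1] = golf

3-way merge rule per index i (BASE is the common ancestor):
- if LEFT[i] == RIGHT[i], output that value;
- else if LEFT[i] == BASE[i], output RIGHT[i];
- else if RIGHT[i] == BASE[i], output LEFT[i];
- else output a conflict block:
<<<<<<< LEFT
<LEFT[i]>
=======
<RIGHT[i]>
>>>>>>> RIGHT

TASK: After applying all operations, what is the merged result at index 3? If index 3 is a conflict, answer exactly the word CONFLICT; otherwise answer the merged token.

Answer: alpha

Derivation:
Final LEFT:  [bravo, golf, charlie, foxtrot, india]
Final RIGHT: [golf, echo, echo, alpha, alpha]
i=0: L=bravo=BASE, R=golf -> take RIGHT -> golf
i=1: L=golf=BASE, R=echo -> take RIGHT -> echo
i=2: L=charlie, R=echo=BASE -> take LEFT -> charlie
i=3: L=foxtrot=BASE, R=alpha -> take RIGHT -> alpha
i=4: L=india, R=alpha=BASE -> take LEFT -> india
Index 3 -> alpha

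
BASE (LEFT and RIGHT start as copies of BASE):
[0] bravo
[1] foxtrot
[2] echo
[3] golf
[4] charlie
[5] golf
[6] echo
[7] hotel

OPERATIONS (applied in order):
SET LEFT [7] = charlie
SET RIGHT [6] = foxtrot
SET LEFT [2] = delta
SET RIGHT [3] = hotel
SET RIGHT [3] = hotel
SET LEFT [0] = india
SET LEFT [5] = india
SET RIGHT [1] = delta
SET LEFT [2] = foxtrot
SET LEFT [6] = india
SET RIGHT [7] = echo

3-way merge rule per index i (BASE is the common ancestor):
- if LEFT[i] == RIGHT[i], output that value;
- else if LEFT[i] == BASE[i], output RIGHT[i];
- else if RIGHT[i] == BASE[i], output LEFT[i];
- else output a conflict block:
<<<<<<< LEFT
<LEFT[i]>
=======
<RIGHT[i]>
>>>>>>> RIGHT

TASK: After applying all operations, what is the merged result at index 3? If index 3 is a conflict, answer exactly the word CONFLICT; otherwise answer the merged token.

Final LEFT:  [india, foxtrot, foxtrot, golf, charlie, india, india, charlie]
Final RIGHT: [bravo, delta, echo, hotel, charlie, golf, foxtrot, echo]
i=0: L=india, R=bravo=BASE -> take LEFT -> india
i=1: L=foxtrot=BASE, R=delta -> take RIGHT -> delta
i=2: L=foxtrot, R=echo=BASE -> take LEFT -> foxtrot
i=3: L=golf=BASE, R=hotel -> take RIGHT -> hotel
i=4: L=charlie R=charlie -> agree -> charlie
i=5: L=india, R=golf=BASE -> take LEFT -> india
i=6: BASE=echo L=india R=foxtrot all differ -> CONFLICT
i=7: BASE=hotel L=charlie R=echo all differ -> CONFLICT
Index 3 -> hotel

Answer: hotel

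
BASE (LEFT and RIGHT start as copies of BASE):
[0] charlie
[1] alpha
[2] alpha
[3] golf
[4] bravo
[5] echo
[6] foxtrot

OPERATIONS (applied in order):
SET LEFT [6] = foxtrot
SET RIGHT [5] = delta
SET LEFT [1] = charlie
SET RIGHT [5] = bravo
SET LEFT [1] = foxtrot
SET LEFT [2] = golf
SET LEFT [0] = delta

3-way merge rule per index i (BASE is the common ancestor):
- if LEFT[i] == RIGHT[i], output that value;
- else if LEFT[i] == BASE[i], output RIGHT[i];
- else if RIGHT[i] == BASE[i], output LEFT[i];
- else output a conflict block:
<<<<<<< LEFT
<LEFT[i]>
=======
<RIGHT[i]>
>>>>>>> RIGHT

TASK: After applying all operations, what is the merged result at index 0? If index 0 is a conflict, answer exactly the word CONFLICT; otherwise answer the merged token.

Final LEFT:  [delta, foxtrot, golf, golf, bravo, echo, foxtrot]
Final RIGHT: [charlie, alpha, alpha, golf, bravo, bravo, foxtrot]
i=0: L=delta, R=charlie=BASE -> take LEFT -> delta
i=1: L=foxtrot, R=alpha=BASE -> take LEFT -> foxtrot
i=2: L=golf, R=alpha=BASE -> take LEFT -> golf
i=3: L=golf R=golf -> agree -> golf
i=4: L=bravo R=bravo -> agree -> bravo
i=5: L=echo=BASE, R=bravo -> take RIGHT -> bravo
i=6: L=foxtrot R=foxtrot -> agree -> foxtrot
Index 0 -> delta

Answer: delta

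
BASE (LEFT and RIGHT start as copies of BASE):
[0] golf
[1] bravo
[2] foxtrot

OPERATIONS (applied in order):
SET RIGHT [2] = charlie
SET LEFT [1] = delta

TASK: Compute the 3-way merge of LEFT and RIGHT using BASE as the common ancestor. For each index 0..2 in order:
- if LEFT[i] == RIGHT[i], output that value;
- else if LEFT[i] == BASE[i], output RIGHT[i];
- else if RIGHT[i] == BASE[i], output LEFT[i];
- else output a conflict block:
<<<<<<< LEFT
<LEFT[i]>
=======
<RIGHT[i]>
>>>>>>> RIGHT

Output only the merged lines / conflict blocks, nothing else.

Final LEFT:  [golf, delta, foxtrot]
Final RIGHT: [golf, bravo, charlie]
i=0: L=golf R=golf -> agree -> golf
i=1: L=delta, R=bravo=BASE -> take LEFT -> delta
i=2: L=foxtrot=BASE, R=charlie -> take RIGHT -> charlie

Answer: golf
delta
charlie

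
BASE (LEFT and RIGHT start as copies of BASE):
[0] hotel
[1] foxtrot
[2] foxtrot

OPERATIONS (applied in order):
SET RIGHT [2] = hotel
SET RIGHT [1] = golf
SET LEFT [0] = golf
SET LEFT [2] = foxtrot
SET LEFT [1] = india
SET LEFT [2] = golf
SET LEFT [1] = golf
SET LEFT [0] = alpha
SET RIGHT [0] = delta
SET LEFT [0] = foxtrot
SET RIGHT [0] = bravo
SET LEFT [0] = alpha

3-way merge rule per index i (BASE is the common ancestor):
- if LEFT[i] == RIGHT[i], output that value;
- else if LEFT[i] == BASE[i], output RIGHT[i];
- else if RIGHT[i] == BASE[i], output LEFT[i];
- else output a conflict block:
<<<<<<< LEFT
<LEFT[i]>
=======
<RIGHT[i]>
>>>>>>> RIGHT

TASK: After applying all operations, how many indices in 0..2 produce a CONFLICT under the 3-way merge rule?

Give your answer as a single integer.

Final LEFT:  [alpha, golf, golf]
Final RIGHT: [bravo, golf, hotel]
i=0: BASE=hotel L=alpha R=bravo all differ -> CONFLICT
i=1: L=golf R=golf -> agree -> golf
i=2: BASE=foxtrot L=golf R=hotel all differ -> CONFLICT
Conflict count: 2

Answer: 2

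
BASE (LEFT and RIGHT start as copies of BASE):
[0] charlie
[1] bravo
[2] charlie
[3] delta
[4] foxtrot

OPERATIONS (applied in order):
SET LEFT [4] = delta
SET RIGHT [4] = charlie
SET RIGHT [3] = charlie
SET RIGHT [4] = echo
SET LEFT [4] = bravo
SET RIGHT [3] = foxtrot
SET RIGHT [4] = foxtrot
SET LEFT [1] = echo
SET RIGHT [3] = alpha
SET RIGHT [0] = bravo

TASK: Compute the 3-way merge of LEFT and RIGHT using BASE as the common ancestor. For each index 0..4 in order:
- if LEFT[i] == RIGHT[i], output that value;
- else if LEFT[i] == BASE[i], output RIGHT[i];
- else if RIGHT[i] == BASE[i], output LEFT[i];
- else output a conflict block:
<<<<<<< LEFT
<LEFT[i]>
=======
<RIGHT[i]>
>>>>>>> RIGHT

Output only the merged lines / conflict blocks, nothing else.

Final LEFT:  [charlie, echo, charlie, delta, bravo]
Final RIGHT: [bravo, bravo, charlie, alpha, foxtrot]
i=0: L=charlie=BASE, R=bravo -> take RIGHT -> bravo
i=1: L=echo, R=bravo=BASE -> take LEFT -> echo
i=2: L=charlie R=charlie -> agree -> charlie
i=3: L=delta=BASE, R=alpha -> take RIGHT -> alpha
i=4: L=bravo, R=foxtrot=BASE -> take LEFT -> bravo

Answer: bravo
echo
charlie
alpha
bravo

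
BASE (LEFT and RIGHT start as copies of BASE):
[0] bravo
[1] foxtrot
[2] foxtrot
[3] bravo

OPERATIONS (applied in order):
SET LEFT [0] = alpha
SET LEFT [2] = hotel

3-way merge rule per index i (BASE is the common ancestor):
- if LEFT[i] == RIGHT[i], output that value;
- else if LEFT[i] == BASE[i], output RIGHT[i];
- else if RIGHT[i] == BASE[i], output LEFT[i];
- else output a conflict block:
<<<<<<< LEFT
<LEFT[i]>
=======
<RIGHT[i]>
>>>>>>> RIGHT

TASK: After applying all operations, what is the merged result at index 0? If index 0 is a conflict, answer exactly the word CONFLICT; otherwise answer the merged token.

Answer: alpha

Derivation:
Final LEFT:  [alpha, foxtrot, hotel, bravo]
Final RIGHT: [bravo, foxtrot, foxtrot, bravo]
i=0: L=alpha, R=bravo=BASE -> take LEFT -> alpha
i=1: L=foxtrot R=foxtrot -> agree -> foxtrot
i=2: L=hotel, R=foxtrot=BASE -> take LEFT -> hotel
i=3: L=bravo R=bravo -> agree -> bravo
Index 0 -> alpha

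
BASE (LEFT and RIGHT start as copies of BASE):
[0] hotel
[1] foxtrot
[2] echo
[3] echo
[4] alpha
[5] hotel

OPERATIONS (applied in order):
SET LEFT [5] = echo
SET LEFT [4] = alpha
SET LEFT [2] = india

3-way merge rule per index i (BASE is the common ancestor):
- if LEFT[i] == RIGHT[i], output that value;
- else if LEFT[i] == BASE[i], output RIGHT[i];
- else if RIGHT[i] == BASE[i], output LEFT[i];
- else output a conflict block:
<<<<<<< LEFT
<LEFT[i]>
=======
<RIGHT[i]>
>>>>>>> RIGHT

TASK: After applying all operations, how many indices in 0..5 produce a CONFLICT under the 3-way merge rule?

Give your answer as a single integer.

Answer: 0

Derivation:
Final LEFT:  [hotel, foxtrot, india, echo, alpha, echo]
Final RIGHT: [hotel, foxtrot, echo, echo, alpha, hotel]
i=0: L=hotel R=hotel -> agree -> hotel
i=1: L=foxtrot R=foxtrot -> agree -> foxtrot
i=2: L=india, R=echo=BASE -> take LEFT -> india
i=3: L=echo R=echo -> agree -> echo
i=4: L=alpha R=alpha -> agree -> alpha
i=5: L=echo, R=hotel=BASE -> take LEFT -> echo
Conflict count: 0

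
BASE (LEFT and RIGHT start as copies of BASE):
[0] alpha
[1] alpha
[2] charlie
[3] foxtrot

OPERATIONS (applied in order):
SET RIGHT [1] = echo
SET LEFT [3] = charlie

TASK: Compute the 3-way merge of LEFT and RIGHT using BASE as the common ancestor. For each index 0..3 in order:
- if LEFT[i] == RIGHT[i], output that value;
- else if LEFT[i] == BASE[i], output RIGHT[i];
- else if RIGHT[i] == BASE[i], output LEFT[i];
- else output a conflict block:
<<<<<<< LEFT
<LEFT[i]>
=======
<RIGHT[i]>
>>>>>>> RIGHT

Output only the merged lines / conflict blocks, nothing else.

Answer: alpha
echo
charlie
charlie

Derivation:
Final LEFT:  [alpha, alpha, charlie, charlie]
Final RIGHT: [alpha, echo, charlie, foxtrot]
i=0: L=alpha R=alpha -> agree -> alpha
i=1: L=alpha=BASE, R=echo -> take RIGHT -> echo
i=2: L=charlie R=charlie -> agree -> charlie
i=3: L=charlie, R=foxtrot=BASE -> take LEFT -> charlie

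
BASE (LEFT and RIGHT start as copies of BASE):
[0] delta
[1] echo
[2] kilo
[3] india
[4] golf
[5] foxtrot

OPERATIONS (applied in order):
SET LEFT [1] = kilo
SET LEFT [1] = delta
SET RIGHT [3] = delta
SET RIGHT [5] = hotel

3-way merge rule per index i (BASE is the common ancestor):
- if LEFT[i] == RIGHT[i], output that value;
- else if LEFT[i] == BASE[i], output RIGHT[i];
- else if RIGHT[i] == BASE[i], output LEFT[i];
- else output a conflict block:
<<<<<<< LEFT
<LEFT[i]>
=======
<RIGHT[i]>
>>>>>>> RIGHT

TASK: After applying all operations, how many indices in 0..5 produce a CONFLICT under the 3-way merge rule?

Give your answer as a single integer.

Final LEFT:  [delta, delta, kilo, india, golf, foxtrot]
Final RIGHT: [delta, echo, kilo, delta, golf, hotel]
i=0: L=delta R=delta -> agree -> delta
i=1: L=delta, R=echo=BASE -> take LEFT -> delta
i=2: L=kilo R=kilo -> agree -> kilo
i=3: L=india=BASE, R=delta -> take RIGHT -> delta
i=4: L=golf R=golf -> agree -> golf
i=5: L=foxtrot=BASE, R=hotel -> take RIGHT -> hotel
Conflict count: 0

Answer: 0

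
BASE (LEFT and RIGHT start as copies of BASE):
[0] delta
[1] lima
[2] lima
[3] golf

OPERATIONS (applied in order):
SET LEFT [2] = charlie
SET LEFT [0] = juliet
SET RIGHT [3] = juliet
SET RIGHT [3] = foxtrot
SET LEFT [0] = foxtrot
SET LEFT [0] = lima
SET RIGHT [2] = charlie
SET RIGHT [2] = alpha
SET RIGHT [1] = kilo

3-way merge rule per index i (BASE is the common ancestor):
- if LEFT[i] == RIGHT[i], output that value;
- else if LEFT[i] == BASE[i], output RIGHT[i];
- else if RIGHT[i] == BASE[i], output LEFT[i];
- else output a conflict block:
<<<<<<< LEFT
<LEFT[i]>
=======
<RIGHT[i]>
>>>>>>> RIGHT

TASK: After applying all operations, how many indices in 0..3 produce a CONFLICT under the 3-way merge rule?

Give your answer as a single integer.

Answer: 1

Derivation:
Final LEFT:  [lima, lima, charlie, golf]
Final RIGHT: [delta, kilo, alpha, foxtrot]
i=0: L=lima, R=delta=BASE -> take LEFT -> lima
i=1: L=lima=BASE, R=kilo -> take RIGHT -> kilo
i=2: BASE=lima L=charlie R=alpha all differ -> CONFLICT
i=3: L=golf=BASE, R=foxtrot -> take RIGHT -> foxtrot
Conflict count: 1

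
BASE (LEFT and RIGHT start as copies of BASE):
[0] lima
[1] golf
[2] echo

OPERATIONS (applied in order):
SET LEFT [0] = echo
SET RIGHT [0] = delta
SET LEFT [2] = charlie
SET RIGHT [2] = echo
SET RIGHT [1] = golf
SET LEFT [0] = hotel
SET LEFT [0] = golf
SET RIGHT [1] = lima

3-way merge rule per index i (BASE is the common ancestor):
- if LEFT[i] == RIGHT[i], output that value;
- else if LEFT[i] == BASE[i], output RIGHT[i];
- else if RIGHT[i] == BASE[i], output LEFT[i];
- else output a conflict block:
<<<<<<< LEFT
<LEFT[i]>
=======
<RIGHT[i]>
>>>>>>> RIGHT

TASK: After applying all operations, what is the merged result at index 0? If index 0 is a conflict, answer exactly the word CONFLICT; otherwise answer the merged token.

Final LEFT:  [golf, golf, charlie]
Final RIGHT: [delta, lima, echo]
i=0: BASE=lima L=golf R=delta all differ -> CONFLICT
i=1: L=golf=BASE, R=lima -> take RIGHT -> lima
i=2: L=charlie, R=echo=BASE -> take LEFT -> charlie
Index 0 -> CONFLICT

Answer: CONFLICT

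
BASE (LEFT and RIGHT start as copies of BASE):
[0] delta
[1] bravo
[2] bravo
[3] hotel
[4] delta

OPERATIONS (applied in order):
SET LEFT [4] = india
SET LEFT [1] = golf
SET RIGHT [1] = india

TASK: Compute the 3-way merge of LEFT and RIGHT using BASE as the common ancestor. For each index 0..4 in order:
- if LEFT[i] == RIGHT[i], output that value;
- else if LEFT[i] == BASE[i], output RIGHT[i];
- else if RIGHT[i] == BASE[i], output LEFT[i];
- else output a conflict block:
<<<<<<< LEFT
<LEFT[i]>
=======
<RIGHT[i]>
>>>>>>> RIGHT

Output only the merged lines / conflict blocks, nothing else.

Final LEFT:  [delta, golf, bravo, hotel, india]
Final RIGHT: [delta, india, bravo, hotel, delta]
i=0: L=delta R=delta -> agree -> delta
i=1: BASE=bravo L=golf R=india all differ -> CONFLICT
i=2: L=bravo R=bravo -> agree -> bravo
i=3: L=hotel R=hotel -> agree -> hotel
i=4: L=india, R=delta=BASE -> take LEFT -> india

Answer: delta
<<<<<<< LEFT
golf
=======
india
>>>>>>> RIGHT
bravo
hotel
india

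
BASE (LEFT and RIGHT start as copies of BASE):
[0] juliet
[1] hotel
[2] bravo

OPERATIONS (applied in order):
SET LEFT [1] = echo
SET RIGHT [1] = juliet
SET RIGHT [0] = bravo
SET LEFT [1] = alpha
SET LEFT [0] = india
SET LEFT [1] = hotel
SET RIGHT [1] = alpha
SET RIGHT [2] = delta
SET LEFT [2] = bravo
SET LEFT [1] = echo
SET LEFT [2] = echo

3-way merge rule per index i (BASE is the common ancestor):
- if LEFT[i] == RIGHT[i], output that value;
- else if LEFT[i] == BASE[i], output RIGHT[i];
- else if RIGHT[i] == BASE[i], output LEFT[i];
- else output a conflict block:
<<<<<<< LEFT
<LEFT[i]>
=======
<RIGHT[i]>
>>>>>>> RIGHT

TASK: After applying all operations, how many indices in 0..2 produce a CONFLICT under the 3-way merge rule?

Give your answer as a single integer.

Final LEFT:  [india, echo, echo]
Final RIGHT: [bravo, alpha, delta]
i=0: BASE=juliet L=india R=bravo all differ -> CONFLICT
i=1: BASE=hotel L=echo R=alpha all differ -> CONFLICT
i=2: BASE=bravo L=echo R=delta all differ -> CONFLICT
Conflict count: 3

Answer: 3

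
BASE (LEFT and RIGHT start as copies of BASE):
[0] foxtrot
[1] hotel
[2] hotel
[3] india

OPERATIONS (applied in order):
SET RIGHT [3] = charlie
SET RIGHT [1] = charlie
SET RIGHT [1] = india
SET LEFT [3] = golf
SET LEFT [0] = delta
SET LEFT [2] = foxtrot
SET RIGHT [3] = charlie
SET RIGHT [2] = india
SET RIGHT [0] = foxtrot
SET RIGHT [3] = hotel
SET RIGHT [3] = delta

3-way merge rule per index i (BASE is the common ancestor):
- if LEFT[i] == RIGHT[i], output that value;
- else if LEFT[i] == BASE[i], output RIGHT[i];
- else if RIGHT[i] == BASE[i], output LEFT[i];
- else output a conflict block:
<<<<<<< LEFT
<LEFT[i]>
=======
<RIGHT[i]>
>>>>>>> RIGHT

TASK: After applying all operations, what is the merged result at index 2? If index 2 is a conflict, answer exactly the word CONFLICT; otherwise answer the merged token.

Final LEFT:  [delta, hotel, foxtrot, golf]
Final RIGHT: [foxtrot, india, india, delta]
i=0: L=delta, R=foxtrot=BASE -> take LEFT -> delta
i=1: L=hotel=BASE, R=india -> take RIGHT -> india
i=2: BASE=hotel L=foxtrot R=india all differ -> CONFLICT
i=3: BASE=india L=golf R=delta all differ -> CONFLICT
Index 2 -> CONFLICT

Answer: CONFLICT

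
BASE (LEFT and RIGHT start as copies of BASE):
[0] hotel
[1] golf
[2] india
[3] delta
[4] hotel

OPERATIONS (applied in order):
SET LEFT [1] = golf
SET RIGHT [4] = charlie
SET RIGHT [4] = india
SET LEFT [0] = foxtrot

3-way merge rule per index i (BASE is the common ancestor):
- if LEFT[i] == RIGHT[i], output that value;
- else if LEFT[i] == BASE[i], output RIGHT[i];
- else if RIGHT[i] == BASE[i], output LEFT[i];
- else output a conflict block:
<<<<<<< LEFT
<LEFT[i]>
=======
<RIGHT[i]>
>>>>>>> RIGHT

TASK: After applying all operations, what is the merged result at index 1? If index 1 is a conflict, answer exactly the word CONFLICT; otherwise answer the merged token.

Answer: golf

Derivation:
Final LEFT:  [foxtrot, golf, india, delta, hotel]
Final RIGHT: [hotel, golf, india, delta, india]
i=0: L=foxtrot, R=hotel=BASE -> take LEFT -> foxtrot
i=1: L=golf R=golf -> agree -> golf
i=2: L=india R=india -> agree -> india
i=3: L=delta R=delta -> agree -> delta
i=4: L=hotel=BASE, R=india -> take RIGHT -> india
Index 1 -> golf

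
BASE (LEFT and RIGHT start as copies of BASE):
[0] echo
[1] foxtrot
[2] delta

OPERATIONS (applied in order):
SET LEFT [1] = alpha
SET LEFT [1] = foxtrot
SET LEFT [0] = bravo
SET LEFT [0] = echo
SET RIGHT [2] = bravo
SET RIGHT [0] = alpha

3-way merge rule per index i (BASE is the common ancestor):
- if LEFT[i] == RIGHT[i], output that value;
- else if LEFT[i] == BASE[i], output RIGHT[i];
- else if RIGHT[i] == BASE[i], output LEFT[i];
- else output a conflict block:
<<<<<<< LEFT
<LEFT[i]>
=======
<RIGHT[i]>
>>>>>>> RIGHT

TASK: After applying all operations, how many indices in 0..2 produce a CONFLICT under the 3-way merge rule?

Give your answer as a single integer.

Final LEFT:  [echo, foxtrot, delta]
Final RIGHT: [alpha, foxtrot, bravo]
i=0: L=echo=BASE, R=alpha -> take RIGHT -> alpha
i=1: L=foxtrot R=foxtrot -> agree -> foxtrot
i=2: L=delta=BASE, R=bravo -> take RIGHT -> bravo
Conflict count: 0

Answer: 0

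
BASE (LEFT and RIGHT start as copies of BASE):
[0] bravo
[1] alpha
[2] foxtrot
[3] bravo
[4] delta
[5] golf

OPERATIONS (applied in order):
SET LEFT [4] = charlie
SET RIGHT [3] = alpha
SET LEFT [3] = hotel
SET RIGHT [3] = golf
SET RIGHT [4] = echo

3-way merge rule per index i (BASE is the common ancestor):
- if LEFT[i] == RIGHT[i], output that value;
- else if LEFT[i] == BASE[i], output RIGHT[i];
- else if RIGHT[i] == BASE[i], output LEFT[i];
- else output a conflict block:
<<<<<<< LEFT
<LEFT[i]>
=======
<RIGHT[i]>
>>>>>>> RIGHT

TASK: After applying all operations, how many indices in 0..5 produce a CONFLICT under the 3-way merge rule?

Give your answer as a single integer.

Answer: 2

Derivation:
Final LEFT:  [bravo, alpha, foxtrot, hotel, charlie, golf]
Final RIGHT: [bravo, alpha, foxtrot, golf, echo, golf]
i=0: L=bravo R=bravo -> agree -> bravo
i=1: L=alpha R=alpha -> agree -> alpha
i=2: L=foxtrot R=foxtrot -> agree -> foxtrot
i=3: BASE=bravo L=hotel R=golf all differ -> CONFLICT
i=4: BASE=delta L=charlie R=echo all differ -> CONFLICT
i=5: L=golf R=golf -> agree -> golf
Conflict count: 2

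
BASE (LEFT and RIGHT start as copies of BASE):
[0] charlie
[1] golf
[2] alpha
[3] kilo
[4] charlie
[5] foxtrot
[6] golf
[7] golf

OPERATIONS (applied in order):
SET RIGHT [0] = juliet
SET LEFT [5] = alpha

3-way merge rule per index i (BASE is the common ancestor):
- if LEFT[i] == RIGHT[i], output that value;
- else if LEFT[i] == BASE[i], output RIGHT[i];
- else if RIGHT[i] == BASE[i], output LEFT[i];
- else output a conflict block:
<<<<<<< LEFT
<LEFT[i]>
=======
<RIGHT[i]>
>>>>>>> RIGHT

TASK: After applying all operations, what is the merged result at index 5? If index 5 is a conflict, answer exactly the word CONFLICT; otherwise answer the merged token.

Answer: alpha

Derivation:
Final LEFT:  [charlie, golf, alpha, kilo, charlie, alpha, golf, golf]
Final RIGHT: [juliet, golf, alpha, kilo, charlie, foxtrot, golf, golf]
i=0: L=charlie=BASE, R=juliet -> take RIGHT -> juliet
i=1: L=golf R=golf -> agree -> golf
i=2: L=alpha R=alpha -> agree -> alpha
i=3: L=kilo R=kilo -> agree -> kilo
i=4: L=charlie R=charlie -> agree -> charlie
i=5: L=alpha, R=foxtrot=BASE -> take LEFT -> alpha
i=6: L=golf R=golf -> agree -> golf
i=7: L=golf R=golf -> agree -> golf
Index 5 -> alpha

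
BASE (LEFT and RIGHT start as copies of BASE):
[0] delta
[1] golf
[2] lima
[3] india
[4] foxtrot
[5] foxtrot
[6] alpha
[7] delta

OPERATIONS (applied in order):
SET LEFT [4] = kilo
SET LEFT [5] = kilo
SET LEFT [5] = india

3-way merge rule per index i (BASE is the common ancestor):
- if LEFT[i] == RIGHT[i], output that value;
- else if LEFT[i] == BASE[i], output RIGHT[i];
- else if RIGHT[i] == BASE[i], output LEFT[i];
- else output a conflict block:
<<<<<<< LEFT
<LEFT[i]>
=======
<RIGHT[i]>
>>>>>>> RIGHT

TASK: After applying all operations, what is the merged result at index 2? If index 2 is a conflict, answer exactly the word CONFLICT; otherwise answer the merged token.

Answer: lima

Derivation:
Final LEFT:  [delta, golf, lima, india, kilo, india, alpha, delta]
Final RIGHT: [delta, golf, lima, india, foxtrot, foxtrot, alpha, delta]
i=0: L=delta R=delta -> agree -> delta
i=1: L=golf R=golf -> agree -> golf
i=2: L=lima R=lima -> agree -> lima
i=3: L=india R=india -> agree -> india
i=4: L=kilo, R=foxtrot=BASE -> take LEFT -> kilo
i=5: L=india, R=foxtrot=BASE -> take LEFT -> india
i=6: L=alpha R=alpha -> agree -> alpha
i=7: L=delta R=delta -> agree -> delta
Index 2 -> lima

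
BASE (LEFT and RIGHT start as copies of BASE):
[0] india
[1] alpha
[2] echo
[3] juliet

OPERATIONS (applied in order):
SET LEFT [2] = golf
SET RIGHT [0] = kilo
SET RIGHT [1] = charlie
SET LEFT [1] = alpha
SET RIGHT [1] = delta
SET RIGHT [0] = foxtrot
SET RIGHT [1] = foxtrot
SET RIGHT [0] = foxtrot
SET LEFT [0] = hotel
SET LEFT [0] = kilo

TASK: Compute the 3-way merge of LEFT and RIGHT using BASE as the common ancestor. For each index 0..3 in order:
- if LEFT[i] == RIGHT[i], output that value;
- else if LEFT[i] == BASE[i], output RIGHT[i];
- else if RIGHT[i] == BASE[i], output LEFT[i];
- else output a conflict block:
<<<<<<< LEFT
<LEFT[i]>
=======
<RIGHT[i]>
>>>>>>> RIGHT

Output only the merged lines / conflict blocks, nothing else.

Final LEFT:  [kilo, alpha, golf, juliet]
Final RIGHT: [foxtrot, foxtrot, echo, juliet]
i=0: BASE=india L=kilo R=foxtrot all differ -> CONFLICT
i=1: L=alpha=BASE, R=foxtrot -> take RIGHT -> foxtrot
i=2: L=golf, R=echo=BASE -> take LEFT -> golf
i=3: L=juliet R=juliet -> agree -> juliet

Answer: <<<<<<< LEFT
kilo
=======
foxtrot
>>>>>>> RIGHT
foxtrot
golf
juliet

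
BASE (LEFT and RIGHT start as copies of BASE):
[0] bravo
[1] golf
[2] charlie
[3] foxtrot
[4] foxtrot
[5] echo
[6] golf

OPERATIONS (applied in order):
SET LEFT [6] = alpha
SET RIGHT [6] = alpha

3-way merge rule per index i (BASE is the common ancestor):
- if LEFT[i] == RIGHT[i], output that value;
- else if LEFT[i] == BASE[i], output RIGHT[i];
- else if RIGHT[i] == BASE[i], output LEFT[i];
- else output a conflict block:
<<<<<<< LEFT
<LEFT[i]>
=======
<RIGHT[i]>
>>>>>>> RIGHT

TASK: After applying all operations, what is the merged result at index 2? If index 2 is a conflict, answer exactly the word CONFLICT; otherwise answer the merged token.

Final LEFT:  [bravo, golf, charlie, foxtrot, foxtrot, echo, alpha]
Final RIGHT: [bravo, golf, charlie, foxtrot, foxtrot, echo, alpha]
i=0: L=bravo R=bravo -> agree -> bravo
i=1: L=golf R=golf -> agree -> golf
i=2: L=charlie R=charlie -> agree -> charlie
i=3: L=foxtrot R=foxtrot -> agree -> foxtrot
i=4: L=foxtrot R=foxtrot -> agree -> foxtrot
i=5: L=echo R=echo -> agree -> echo
i=6: L=alpha R=alpha -> agree -> alpha
Index 2 -> charlie

Answer: charlie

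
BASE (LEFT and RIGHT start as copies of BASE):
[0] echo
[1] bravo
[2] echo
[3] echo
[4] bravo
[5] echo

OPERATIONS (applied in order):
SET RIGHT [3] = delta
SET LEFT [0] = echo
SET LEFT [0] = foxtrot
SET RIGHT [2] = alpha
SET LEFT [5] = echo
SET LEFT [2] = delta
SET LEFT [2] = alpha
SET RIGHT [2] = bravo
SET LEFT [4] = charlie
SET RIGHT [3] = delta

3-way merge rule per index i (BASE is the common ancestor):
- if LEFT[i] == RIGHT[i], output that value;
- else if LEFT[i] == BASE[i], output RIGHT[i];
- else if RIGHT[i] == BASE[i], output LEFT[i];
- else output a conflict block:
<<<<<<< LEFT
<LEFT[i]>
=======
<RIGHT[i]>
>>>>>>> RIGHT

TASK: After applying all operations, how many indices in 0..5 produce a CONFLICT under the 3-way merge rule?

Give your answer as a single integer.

Final LEFT:  [foxtrot, bravo, alpha, echo, charlie, echo]
Final RIGHT: [echo, bravo, bravo, delta, bravo, echo]
i=0: L=foxtrot, R=echo=BASE -> take LEFT -> foxtrot
i=1: L=bravo R=bravo -> agree -> bravo
i=2: BASE=echo L=alpha R=bravo all differ -> CONFLICT
i=3: L=echo=BASE, R=delta -> take RIGHT -> delta
i=4: L=charlie, R=bravo=BASE -> take LEFT -> charlie
i=5: L=echo R=echo -> agree -> echo
Conflict count: 1

Answer: 1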